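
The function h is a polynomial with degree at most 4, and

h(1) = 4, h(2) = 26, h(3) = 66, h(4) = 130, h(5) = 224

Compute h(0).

First differences: 22, 40, 64, 94. Second differences: 18, 24, 30. Third differences: 6, 6.
Level-3 differences are constant, so h has degree 3.
Fitting a degree-3 polynomial gives h(x) = x³ + 3x² + 6x - 6.
Then h(0) = -6.

-6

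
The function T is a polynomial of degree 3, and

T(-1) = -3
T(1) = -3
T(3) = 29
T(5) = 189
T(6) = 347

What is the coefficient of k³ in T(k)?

Write T(k) = ak³ + bk² + ck + d; the 5 given values yield a linear system in the 4 coefficients.
Solving, T(k) = 2k³ - 2k² - 2k - 1.
The coefficient of k³ is 2.

2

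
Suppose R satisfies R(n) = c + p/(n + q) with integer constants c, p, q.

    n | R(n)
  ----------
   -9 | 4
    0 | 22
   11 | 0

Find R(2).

-18

(R(n) − c)(n + q) = p for each data point; the three points give a linear system in c and q, then p follows.
Solving: c = 2, q = -1, p = -20, so R(n) = 2 − 20/(n − 1).
Then R(2) = 2 − 20/1 = -18.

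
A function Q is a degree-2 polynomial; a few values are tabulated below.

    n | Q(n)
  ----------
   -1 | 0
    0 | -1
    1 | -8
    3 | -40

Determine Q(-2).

-5

Write Q(n) = an² + bn + c; the 4 given values yield a linear system in the 3 coefficients.
Solving, Q(n) = -3n² - 4n - 1.
Then Q(-2) = -5.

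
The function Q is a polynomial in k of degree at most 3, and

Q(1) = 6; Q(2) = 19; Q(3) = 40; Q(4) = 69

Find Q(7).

204

First differences: 13, 21, 29. Second differences: 8, 8.
Level-2 differences are constant, so Q has degree 2.
Fitting a degree-2 polynomial gives Q(k) = 4k² + k + 1.
Then Q(7) = 204.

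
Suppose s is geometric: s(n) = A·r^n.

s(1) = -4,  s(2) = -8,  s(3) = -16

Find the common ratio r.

2

Consecutive ratio: -8/(-4) = 2, and -16/(-8) = 2, so r = 2.
Then A·2^1 = -4 gives A = -2, and s(n) = -2·2^n.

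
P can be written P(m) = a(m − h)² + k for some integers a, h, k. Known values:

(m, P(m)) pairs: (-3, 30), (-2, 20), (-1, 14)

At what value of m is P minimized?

0

First differences -10, -6; second difference 4 = 2a, so a = 2.
Expanding, the m-coefficient is −2ah = -4h; matching it to the data gives h = 0, and then k = 12.
So P(m) = 2(m + 0)² + 12.
Hence h = 0.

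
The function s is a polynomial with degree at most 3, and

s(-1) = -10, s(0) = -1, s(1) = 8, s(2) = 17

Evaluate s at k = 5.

First differences: 9, 9, 9.
Level-1 differences are constant, so s has degree 1.
Fitting a degree-1 polynomial gives s(k) = 9k - 1.
Then s(5) = 44.

44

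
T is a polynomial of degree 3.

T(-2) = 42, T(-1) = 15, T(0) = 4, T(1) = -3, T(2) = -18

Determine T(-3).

First differences: -27, -11, -7, -15. Second differences: 16, 4, -8. Third differences: -12, -12.
Level-3 differences are constant, so T has degree 3.
Fitting a degree-3 polynomial gives T(x) = -2x³ + 2x² - 7x + 4.
Then T(-3) = 97.

97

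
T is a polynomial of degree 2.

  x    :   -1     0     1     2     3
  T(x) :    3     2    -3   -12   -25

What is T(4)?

Write T(x) = ax² + bx + c; the 5 given values yield a linear system in the 3 coefficients.
Solving, T(x) = -2x² - 3x + 2.
Then T(4) = -42.

-42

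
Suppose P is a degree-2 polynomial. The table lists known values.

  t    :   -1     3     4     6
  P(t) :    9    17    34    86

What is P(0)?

2

Write P(t) = at² + bt + c; the 4 given values yield a linear system in the 3 coefficients.
Solving, P(t) = 3t² - 4t + 2.
Then P(0) = 2.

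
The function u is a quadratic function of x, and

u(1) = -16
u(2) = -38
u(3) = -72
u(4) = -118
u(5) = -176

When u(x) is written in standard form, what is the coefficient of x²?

Write u(x) = ax² + bx + c; the 5 given values yield a linear system in the 3 coefficients.
Solving, u(x) = -6x² - 4x - 6.
The coefficient of x² is -6.

-6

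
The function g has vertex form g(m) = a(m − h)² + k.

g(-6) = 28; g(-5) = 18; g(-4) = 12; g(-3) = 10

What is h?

First differences -10, -6, -2; second difference 4 = 2a, so a = 2.
Expanding, the m-coefficient is −2ah = -4h; matching it to the data gives h = -3, and then k = 10.
So g(m) = 2(m + 3)² + 10.
Hence h = -3.

-3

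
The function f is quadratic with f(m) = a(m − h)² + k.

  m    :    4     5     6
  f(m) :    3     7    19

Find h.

4

First differences 4, 12; second difference 8 = 2a, so a = 4.
Expanding, the m-coefficient is −2ah = -8h; matching it to the data gives h = 4, and then k = 3.
So f(m) = 4(m − 4)² + 3.
Hence h = 4.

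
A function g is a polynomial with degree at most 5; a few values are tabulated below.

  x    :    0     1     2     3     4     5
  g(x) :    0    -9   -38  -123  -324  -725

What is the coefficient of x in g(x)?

-5

First differences: -9, -29, -85, -201, -401. Second differences: -20, -56, -116, -200. Third differences: -36, -60, -84. Fourth differences: -24, -24.
Level-4 differences are constant, so g has degree 4.
Fitting a degree-4 polynomial gives g(x) = -x^4 - 3x² - 5x.
The coefficient of x is -5.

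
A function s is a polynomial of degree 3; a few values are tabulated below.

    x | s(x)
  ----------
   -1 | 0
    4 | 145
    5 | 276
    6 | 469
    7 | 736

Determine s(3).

64

Write s(x) = ax³ + bx² + cx + d; the 5 given values yield a linear system in the 4 coefficients.
Solving, s(x) = 2x³ + x² + 1.
Then s(3) = 64.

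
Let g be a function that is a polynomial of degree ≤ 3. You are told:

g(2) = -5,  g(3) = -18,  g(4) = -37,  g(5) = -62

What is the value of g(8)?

First differences: -13, -19, -25. Second differences: -6, -6.
Level-2 differences are constant, so g has degree 2.
Fitting a degree-2 polynomial gives g(m) = -3m² + 2m + 3.
Then g(8) = -173.

-173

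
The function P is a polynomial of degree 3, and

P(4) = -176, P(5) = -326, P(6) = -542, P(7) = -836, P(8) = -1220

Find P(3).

-80

First differences: -150, -216, -294, -384. Second differences: -66, -78, -90. Third differences: -12, -12.
Level-3 differences are constant, so P has degree 3.
Fitting a degree-3 polynomial gives P(k) = -2k³ - 3k² - k + 4.
Then P(3) = -80.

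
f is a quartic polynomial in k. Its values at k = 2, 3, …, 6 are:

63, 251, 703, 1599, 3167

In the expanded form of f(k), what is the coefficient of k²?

4

Write f(k) = ak^4 + bk³ + ck² + dk + e; the 5 given values yield a linear system in the 5 coefficients.
Solving, f(k) = 2k^4 + 2k³ + 4k² - 1.
The coefficient of k² is 4.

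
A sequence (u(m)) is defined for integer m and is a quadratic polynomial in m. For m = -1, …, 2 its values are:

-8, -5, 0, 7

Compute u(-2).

-9

First differences: 3, 5, 7. Second differences: 2, 2.
Level-2 differences are constant, so u has degree 2.
Fitting a degree-2 polynomial gives u(m) = m² + 4m - 5.
Then u(-2) = -9.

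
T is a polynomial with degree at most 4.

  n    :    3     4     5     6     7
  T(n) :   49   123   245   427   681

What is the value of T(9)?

Write T(n) = an^4 + bn³ + cn² + dn + e; the 5 given values yield a linear system in the 5 coefficients.
Solving, the leading coefficient vanishes, and T(n) = 2n³ - 5.
Then T(9) = 1453.

1453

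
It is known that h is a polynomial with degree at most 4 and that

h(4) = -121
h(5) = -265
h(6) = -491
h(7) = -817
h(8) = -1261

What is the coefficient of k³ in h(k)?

Write h(k) = ak^4 + bk³ + ck² + dk + e; the 5 given values yield a linear system in the 5 coefficients.
Solving, the leading coefficient vanishes, and h(k) = -3k³ + 4k² + 3k - 5.
The coefficient of k³ is -3.

-3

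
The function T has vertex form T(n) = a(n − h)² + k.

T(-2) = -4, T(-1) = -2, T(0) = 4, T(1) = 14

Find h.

-2

First differences 2, 6, 10; second difference 4 = 2a, so a = 2.
Expanding, the n-coefficient is −2ah = -4h; matching it to the data gives h = -2, and then k = -4.
So T(n) = 2(n + 2)² − 4.
Hence h = -2.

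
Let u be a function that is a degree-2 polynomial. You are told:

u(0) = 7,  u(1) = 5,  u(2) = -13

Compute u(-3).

Write u(t) = at² + bt + c; the 3 given values yield a linear system in the 3 coefficients.
Solving, u(t) = -8t² + 6t + 7.
Then u(-3) = -83.

-83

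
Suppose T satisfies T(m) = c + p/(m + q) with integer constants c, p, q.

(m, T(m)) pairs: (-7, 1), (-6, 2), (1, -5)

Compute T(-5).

(T(m) − c)(m + q) = p for each data point; the three points give a linear system in c and q, then p follows.
Solving: c = -2, q = 3, p = -12, so T(m) = -2 − 12/(m + 3).
Then T(-5) = -2 − 12/(-2) = 4.

4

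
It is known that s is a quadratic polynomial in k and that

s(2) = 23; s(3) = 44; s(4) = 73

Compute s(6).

Write s(k) = ak² + bk + c; the 3 given values yield a linear system in the 3 coefficients.
Solving, s(k) = 4k² + k + 5.
Then s(6) = 155.

155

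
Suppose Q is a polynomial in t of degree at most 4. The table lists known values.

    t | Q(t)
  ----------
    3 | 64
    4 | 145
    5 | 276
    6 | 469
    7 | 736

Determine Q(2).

21

Write Q(t) = at^4 + bt³ + ct² + dt + e; the 5 given values yield a linear system in the 5 coefficients.
Solving, the leading coefficient vanishes, and Q(t) = 2t³ + t² + 1.
Then Q(2) = 21.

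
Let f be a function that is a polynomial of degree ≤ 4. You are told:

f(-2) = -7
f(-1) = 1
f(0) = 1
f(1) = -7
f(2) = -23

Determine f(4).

First differences: 8, 0, -8, -16. Second differences: -8, -8, -8.
Level-2 differences are constant, so f has degree 2.
Fitting a degree-2 polynomial gives f(k) = -4k² - 4k + 1.
Then f(4) = -79.

-79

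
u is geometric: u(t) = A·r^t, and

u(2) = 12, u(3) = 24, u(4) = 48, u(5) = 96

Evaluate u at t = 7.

384

Consecutive ratio: 24/12 = 2, and 48/24 = 2, so r = 2.
Then A·2^2 = 12 gives A = 3, and u(t) = 3·2^t.
u(7) = 3·2^7 = 384.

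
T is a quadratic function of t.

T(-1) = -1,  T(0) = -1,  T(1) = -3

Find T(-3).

Write T(t) = at² + bt + c; the 3 given values yield a linear system in the 3 coefficients.
Solving, T(t) = -t² - t - 1.
Then T(-3) = -7.

-7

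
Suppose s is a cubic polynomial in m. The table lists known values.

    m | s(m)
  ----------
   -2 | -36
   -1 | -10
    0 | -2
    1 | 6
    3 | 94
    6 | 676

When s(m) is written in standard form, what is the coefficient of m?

Write s(m) = am³ + bm² + cm + d; the 6 given values yield a linear system in the 4 coefficients.
Solving, s(m) = 3m³ + 5m - 2.
The coefficient of m is 5.

5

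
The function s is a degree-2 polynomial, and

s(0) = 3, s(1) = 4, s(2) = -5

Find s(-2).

Write s(x) = ax² + bx + c; the 3 given values yield a linear system in the 3 coefficients.
Solving, s(x) = -5x² + 6x + 3.
Then s(-2) = -29.

-29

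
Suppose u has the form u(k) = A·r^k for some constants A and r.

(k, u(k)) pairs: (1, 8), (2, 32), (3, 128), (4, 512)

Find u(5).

Consecutive ratio: 32/8 = 4, and 128/32 = 4, so r = 4.
Then A·4^1 = 8 gives A = 2, and u(k) = 2·4^k.
u(5) = 2·4^5 = 2048.

2048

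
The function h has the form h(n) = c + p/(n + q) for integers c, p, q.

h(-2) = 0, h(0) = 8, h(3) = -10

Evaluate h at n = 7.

-6

(h(n) − c)(n + q) = p for each data point; the three points give a linear system in c and q, then p follows.
Solving: c = -4, q = -1, p = -12, so h(n) = -4 − 12/(n − 1).
Then h(7) = -4 − 12/6 = -6.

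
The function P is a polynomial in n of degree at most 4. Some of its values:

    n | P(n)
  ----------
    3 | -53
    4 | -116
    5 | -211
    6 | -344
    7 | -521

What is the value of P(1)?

1

First differences: -63, -95, -133, -177. Second differences: -32, -38, -44. Third differences: -6, -6.
Level-3 differences are constant, so P has degree 3.
Fitting a degree-3 polynomial gives P(n) = -n³ - 4n² + 2n + 4.
Then P(1) = 1.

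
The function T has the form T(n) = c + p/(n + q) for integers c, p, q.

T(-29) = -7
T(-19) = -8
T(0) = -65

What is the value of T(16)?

-1

(T(n) − c)(n + q) = p for each data point; the three points give a linear system in c and q, then p follows.
Solving: c = -5, q = -1, p = 60, so T(n) = -5 + 60/(n − 1).
Then T(16) = -5 + 60/15 = -1.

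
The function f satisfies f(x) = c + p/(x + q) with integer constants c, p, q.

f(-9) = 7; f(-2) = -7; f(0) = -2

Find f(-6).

13

(f(x) − c)(x + q) = p for each data point; the three points give a linear system in c and q, then p follows.
Solving: c = 3, q = 4, p = -20, so f(x) = 3 − 20/(x + 4).
Then f(-6) = 3 − 20/(-2) = 13.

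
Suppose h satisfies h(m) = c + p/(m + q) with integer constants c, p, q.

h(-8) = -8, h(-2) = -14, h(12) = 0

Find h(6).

6

(h(m) − c)(m + q) = p for each data point; the three points give a linear system in c and q, then p follows.
Solving: c = -4, q = -2, p = 40, so h(m) = -4 + 40/(m − 2).
Then h(6) = -4 + 40/4 = 6.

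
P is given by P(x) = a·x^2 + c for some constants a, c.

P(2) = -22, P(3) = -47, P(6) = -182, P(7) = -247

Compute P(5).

From P(2) = -22 and P(3) = -47: 4a + c = -22 and 9a + c = -47.
Subtracting: 5a = -25, so a = -5; then c = -22 − (-5)·4 = -2.
So P(x) = -5x² − 2, and P(5) = -127.

-127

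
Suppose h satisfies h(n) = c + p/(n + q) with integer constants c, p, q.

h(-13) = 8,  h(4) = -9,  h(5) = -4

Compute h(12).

3

(h(n) − c)(n + q) = p for each data point; the three points give a linear system in c and q, then p follows.
Solving: c = 6, q = -2, p = -30, so h(n) = 6 − 30/(n − 2).
Then h(12) = 6 − 30/10 = 3.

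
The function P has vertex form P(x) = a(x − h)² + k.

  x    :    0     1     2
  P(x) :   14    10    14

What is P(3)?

First differences -4, 4; second difference 8 = 2a, so a = 4.
Expanding, the x-coefficient is −2ah = -8h; matching it to the data gives h = 1, and then k = 10.
So P(x) = 4(x − 1)² + 10.
P(3) = 4·2² + 10 = 26.

26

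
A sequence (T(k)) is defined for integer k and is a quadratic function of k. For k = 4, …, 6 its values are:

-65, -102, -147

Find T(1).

-2

Write T(k) = ak² + bk + c; the 3 given values yield a linear system in the 3 coefficients.
Solving, T(k) = -4k² - k + 3.
Then T(1) = -2.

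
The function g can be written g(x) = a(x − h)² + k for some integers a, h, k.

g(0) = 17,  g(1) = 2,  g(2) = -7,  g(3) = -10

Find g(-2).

First differences -15, -9, -3; second difference 6 = 2a, so a = 3.
Expanding, the x-coefficient is −2ah = -6h; matching it to the data gives h = 3, and then k = -10.
So g(x) = 3(x − 3)² − 10.
g(-2) = 3·(-5)² − 10 = 65.

65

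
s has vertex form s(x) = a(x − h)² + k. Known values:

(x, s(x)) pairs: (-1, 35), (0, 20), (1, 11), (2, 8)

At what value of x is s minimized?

First differences -15, -9, -3; second difference 6 = 2a, so a = 3.
Expanding, the x-coefficient is −2ah = -6h; matching it to the data gives h = 2, and then k = 8.
So s(x) = 3(x − 2)² + 8.
Hence h = 2.

2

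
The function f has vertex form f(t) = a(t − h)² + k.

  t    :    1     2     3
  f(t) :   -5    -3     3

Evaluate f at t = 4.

First differences 2, 6; second difference 4 = 2a, so a = 2.
Expanding, the t-coefficient is −2ah = -4h; matching it to the data gives h = 1, and then k = -5.
So f(t) = 2(t − 1)² − 5.
f(4) = 2·3² − 5 = 13.

13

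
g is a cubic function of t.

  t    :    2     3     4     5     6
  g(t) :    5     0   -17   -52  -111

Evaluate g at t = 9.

First differences: -5, -17, -35, -59. Second differences: -12, -18, -24. Third differences: -6, -6.
Level-3 differences are constant, so g has degree 3.
Fitting a degree-3 polynomial gives g(t) = -t³ + 3t² - t + 3.
Then g(9) = -492.

-492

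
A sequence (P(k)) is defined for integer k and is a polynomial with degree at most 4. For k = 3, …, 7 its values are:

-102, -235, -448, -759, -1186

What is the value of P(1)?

-4

Write P(k) = ak^4 + bk³ + ck² + dk + e; the 5 given values yield a linear system in the 5 coefficients.
Solving, the leading coefficient vanishes, and P(k) = -3k³ - 4k² + 6k - 3.
Then P(1) = -4.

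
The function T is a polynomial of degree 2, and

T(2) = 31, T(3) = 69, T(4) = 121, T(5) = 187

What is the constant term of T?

-3

Write T(m) = am² + bm + c; the 4 given values yield a linear system in the 3 coefficients.
Solving, T(m) = 7m² + 3m - 3.
The constant term is T(0) = -3.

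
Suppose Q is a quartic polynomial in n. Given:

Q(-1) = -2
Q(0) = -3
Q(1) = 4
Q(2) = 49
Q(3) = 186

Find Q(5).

Write Q(n) = an^4 + bn³ + cn² + dn + e; the 5 given values yield a linear system in the 5 coefficients.
Solving, Q(n) = n^4 + 3n³ + 3n² - 3.
Then Q(5) = 1072.

1072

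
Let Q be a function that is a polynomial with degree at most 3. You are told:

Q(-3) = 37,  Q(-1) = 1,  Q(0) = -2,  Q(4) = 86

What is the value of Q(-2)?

Write Q(t) = at³ + bt² + ct + d; the 4 given values yield a linear system in the 4 coefficients.
Solving, the leading coefficient vanishes, and Q(t) = 5t² + 2t - 2.
Then Q(-2) = 14.

14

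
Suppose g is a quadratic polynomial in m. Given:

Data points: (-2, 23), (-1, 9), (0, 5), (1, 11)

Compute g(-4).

81

First differences: -14, -4, 6. Second differences: 10, 10.
Level-2 differences are constant, so g has degree 2.
Fitting a degree-2 polynomial gives g(m) = 5m² + m + 5.
Then g(-4) = 81.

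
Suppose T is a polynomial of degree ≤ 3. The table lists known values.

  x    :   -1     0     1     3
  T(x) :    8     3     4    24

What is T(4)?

Write T(x) = ax³ + bx² + cx + d; the 4 given values yield a linear system in the 4 coefficients.
Solving, the leading coefficient vanishes, and T(x) = 3x² - 2x + 3.
Then T(4) = 43.

43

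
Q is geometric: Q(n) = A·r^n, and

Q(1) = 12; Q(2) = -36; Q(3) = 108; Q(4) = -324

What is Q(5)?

Consecutive ratio: -36/12 = -3, and 108/(-36) = -3, so r = -3.
Then A·(-3)^1 = 12 gives A = -4, and Q(n) = -4·(-3)^n.
Q(5) = -4·(-3)^5 = 972.

972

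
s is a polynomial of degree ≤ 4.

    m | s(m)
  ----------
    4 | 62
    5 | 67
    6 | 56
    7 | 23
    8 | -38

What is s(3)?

47

First differences: 5, -11, -33, -61. Second differences: -16, -22, -28. Third differences: -6, -6.
Level-3 differences are constant, so s has degree 3.
Fitting a degree-3 polynomial gives s(m) = -m³ + 7m² + 3m + 2.
Then s(3) = 47.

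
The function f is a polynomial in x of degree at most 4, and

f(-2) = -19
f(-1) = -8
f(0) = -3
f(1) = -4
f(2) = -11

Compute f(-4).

-59

First differences: 11, 5, -1, -7. Second differences: -6, -6, -6.
Level-2 differences are constant, so f has degree 2.
Fitting a degree-2 polynomial gives f(x) = -3x² + 2x - 3.
Then f(-4) = -59.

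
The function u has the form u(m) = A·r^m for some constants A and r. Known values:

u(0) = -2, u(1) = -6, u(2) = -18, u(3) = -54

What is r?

3

Consecutive ratio: -6/(-2) = 3, and -18/(-6) = 3, so r = 3.
Then A·3^0 = -2 gives A = -2, and u(m) = -2·3^m.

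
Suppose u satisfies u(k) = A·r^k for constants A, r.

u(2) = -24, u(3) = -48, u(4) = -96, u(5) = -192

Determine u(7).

-768

Consecutive ratio: -48/(-24) = 2, and -96/(-48) = 2, so r = 2.
Then A·2^2 = -24 gives A = -6, and u(k) = -6·2^k.
u(7) = -6·2^7 = -768.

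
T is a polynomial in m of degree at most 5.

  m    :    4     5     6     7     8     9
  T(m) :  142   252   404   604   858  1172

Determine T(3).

68

First differences: 110, 152, 200, 254, 314. Second differences: 42, 48, 54, 60. Third differences: 6, 6, 6.
Level-3 differences are constant, so T has degree 3.
Fitting a degree-3 polynomial gives T(m) = m³ + 6m² - 5m + 2.
Then T(3) = 68.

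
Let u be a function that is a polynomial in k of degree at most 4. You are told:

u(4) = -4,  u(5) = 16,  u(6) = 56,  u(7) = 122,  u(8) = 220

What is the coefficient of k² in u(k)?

-5

Write u(k) = ak^4 + bk³ + ck² + dk + e; the 5 given values yield a linear system in the 5 coefficients.
Solving, the leading coefficient vanishes, and u(k) = k³ - 5k² + 4k - 4.
The coefficient of k² is -5.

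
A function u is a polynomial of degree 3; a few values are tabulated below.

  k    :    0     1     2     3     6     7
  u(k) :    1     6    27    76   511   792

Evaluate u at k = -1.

Write u(k) = ak³ + bk² + ck + d; the 6 given values yield a linear system in the 4 coefficients.
Solving, u(k) = 2k³ + 2k² + k + 1.
Then u(-1) = 0.

0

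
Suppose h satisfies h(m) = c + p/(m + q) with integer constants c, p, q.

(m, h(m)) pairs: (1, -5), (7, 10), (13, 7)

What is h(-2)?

(h(m) − c)(m + q) = p for each data point; the three points give a linear system in c and q, then p follows.
Solving: c = 5, q = -3, p = 20, so h(m) = 5 + 20/(m − 3).
Then h(-2) = 5 + 20/(-5) = 1.

1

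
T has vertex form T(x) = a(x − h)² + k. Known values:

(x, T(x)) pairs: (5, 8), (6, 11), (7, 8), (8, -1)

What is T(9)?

First differences 3, -3, -9; second difference -6 = 2a, so a = -3.
Expanding, the x-coefficient is −2ah = 6h; matching it to the data gives h = 6, and then k = 11.
So T(x) = -3(x − 6)² + 11.
T(9) = -3·3² + 11 = -16.

-16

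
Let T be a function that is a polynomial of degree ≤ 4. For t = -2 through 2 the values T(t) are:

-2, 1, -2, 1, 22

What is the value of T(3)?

73

First differences: 3, -3, 3, 21. Second differences: -6, 6, 18. Third differences: 12, 12.
Level-3 differences are constant, so T has degree 3.
Extending the table by one column gives the next first difference 51, so T(3) = 22 + 51 = 73.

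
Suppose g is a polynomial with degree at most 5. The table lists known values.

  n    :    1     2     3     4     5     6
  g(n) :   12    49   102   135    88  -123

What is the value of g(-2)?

First differences: 37, 53, 33, -47, -211. Second differences: 16, -20, -80, -164. Third differences: -36, -60, -84. Fourth differences: -24, -24.
Level-4 differences are constant, so g has degree 4.
Fitting a degree-4 polynomial gives g(n) = -n^4 + 4n³ + 9n² - 3n + 3.
Then g(-2) = -3.

-3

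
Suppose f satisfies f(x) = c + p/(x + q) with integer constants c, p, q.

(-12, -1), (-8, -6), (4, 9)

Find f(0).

14

(f(x) − c)(x + q) = p for each data point; the three points give a linear system in c and q, then p follows.
Solving: c = 4, q = 4, p = 40, so f(x) = 4 + 40/(x + 4).
Then f(0) = 4 + 40/4 = 14.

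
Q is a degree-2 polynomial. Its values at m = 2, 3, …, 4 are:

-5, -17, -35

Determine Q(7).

-125

Write Q(m) = am² + bm + c; the 3 given values yield a linear system in the 3 coefficients.
Solving, Q(m) = -3m² + 3m + 1.
Then Q(7) = -125.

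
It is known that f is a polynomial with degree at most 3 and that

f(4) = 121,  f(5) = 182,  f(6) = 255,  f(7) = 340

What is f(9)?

546

First differences: 61, 73, 85. Second differences: 12, 12.
Level-2 differences are constant, so f has degree 2.
Fitting a degree-2 polynomial gives f(t) = 6t² + 7t - 3.
Then f(9) = 546.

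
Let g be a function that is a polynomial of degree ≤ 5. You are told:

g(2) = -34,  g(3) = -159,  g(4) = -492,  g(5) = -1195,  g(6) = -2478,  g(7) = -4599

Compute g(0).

First differences: -125, -333, -703, -1283, -2121. Second differences: -208, -370, -580, -838. Third differences: -162, -210, -258. Fourth differences: -48, -48.
Level-4 differences are constant, so g has degree 4.
Fitting a degree-4 polynomial gives g(n) = -2n^4 + n³ - 3n² + n.
Then g(0) = 0.

0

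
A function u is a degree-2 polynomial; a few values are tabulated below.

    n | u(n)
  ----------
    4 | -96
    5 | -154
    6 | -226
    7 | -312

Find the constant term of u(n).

-4

Write u(n) = an² + bn + c; the 4 given values yield a linear system in the 3 coefficients.
Solving, u(n) = -7n² + 5n - 4.
The constant term is u(0) = -4.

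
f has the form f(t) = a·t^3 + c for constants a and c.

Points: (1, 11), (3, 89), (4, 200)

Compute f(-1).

5

From f(1) = 11 and f(3) = 89: 1a + c = 11 and 27a + c = 89.
Subtracting: 26a = 78, so a = 3; then c = 11 − 3·1 = 8.
So f(t) = 3t³ + 8, and f(-1) = 5.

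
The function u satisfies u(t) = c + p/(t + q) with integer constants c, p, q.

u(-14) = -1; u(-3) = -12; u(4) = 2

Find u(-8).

(u(t) − c)(t + q) = p for each data point; the three points give a linear system in c and q, then p follows.
Solving: c = 0, q = 2, p = 12, so u(t) = 12/(t + 2).
Then u(-8) = 0 + 12/(-6) = -2.

-2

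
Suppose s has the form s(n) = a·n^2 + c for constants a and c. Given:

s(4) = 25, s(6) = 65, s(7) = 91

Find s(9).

155

From s(4) = 25 and s(6) = 65: 16a + c = 25 and 36a + c = 65.
Subtracting: 20a = 40, so a = 2; then c = 25 − 2·16 = -7.
So s(n) = 2n² − 7, and s(9) = 155.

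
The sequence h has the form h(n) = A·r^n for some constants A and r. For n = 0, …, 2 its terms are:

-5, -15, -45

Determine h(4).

-405

Consecutive ratio: -15/(-5) = 3, and -45/(-15) = 3, so r = 3.
Then A·3^0 = -5 gives A = -5, and h(n) = -5·3^n.
h(4) = -5·3^4 = -405.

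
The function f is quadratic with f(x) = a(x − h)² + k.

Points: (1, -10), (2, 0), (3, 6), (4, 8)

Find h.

First differences 10, 6, 2; second difference -4 = 2a, so a = -2.
Expanding, the x-coefficient is −2ah = 4h; matching it to the data gives h = 4, and then k = 8.
So f(x) = -2(x − 4)² + 8.
Hence h = 4.

4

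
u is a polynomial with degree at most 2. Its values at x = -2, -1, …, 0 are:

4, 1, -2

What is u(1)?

Write u(x) = ax² + bx + c; the 3 given values yield a linear system in the 3 coefficients.
Solving, the leading coefficient vanishes, and u(x) = -3x - 2.
Then u(1) = -5.

-5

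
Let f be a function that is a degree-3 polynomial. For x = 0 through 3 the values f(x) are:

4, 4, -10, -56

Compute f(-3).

Write f(x) = ax³ + bx² + cx + d; the 4 given values yield a linear system in the 4 coefficients.
Solving, f(x) = -3x³ + 2x² + x + 4.
Then f(-3) = 100.

100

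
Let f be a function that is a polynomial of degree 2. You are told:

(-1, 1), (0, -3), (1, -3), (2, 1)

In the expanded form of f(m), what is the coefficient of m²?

Write f(m) = am² + bm + c; the 4 given values yield a linear system in the 3 coefficients.
Solving, f(m) = 2m² - 2m - 3.
The coefficient of m² is 2.

2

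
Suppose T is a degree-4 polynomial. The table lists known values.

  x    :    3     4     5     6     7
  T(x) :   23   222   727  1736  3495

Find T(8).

Write T(x) = ax^4 + bx³ + cx² + dx + e; the 5 given values yield a linear system in the 5 coefficients.
Solving, T(x) = 2x^4 - 3x³ - 5x² - 5x + 2.
Then T(8) = 6298.

6298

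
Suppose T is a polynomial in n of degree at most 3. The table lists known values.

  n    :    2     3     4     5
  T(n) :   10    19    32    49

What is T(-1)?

First differences: 9, 13, 17. Second differences: 4, 4.
Level-2 differences are constant, so T has degree 2.
Fitting a degree-2 polynomial gives T(n) = 2n² - n + 4.
Then T(-1) = 7.

7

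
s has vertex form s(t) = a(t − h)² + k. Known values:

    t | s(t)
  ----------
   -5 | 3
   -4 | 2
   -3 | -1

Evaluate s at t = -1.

First differences -1, -3; second difference -2 = 2a, so a = -1.
Expanding, the t-coefficient is −2ah = 2h; matching it to the data gives h = -5, and then k = 3.
So s(t) = -1(t + 5)² + 3.
s(-1) = -1·4² + 3 = -13.

-13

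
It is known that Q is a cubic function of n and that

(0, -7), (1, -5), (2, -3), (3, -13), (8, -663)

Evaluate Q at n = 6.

Write Q(n) = an³ + bn² + cn + d; the 5 given values yield a linear system in the 4 coefficients.
Solving, Q(n) = -2n³ + 6n² - 2n - 7.
Then Q(6) = -235.

-235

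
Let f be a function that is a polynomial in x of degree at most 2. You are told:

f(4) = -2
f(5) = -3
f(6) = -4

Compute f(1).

1

First differences: -1, -1.
Level-1 differences are constant, so f has degree 1.
Fitting a degree-1 polynomial gives f(x) = -x + 2.
Then f(1) = 1.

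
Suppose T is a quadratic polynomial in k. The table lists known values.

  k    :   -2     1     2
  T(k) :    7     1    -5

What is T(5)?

-35

Write T(k) = ak² + bk + c; the 3 given values yield a linear system in the 3 coefficients.
Solving, T(k) = -k² - 3k + 5.
Then T(5) = -35.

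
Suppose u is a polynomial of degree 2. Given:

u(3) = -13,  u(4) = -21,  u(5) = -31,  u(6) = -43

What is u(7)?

-57

First differences: -8, -10, -12. Second differences: -2, -2.
Level-2 differences are constant, so u has degree 2.
Fitting a degree-2 polynomial gives u(x) = -x² - x - 1.
Then u(7) = -57.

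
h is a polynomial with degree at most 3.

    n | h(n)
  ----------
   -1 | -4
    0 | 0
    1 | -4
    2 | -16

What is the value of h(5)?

First differences: 4, -4, -12. Second differences: -8, -8.
Level-2 differences are constant, so h has degree 2.
Fitting a degree-2 polynomial gives h(n) = -4n².
Then h(5) = -100.

-100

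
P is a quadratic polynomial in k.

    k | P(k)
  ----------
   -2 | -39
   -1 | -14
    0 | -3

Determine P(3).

-54

Write P(k) = ak² + bk + c; the 3 given values yield a linear system in the 3 coefficients.
Solving, P(k) = -7k² + 4k - 3.
Then P(3) = -54.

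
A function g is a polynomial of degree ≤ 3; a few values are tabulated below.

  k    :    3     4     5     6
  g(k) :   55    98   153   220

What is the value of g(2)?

First differences: 43, 55, 67. Second differences: 12, 12.
Level-2 differences are constant, so g has degree 2.
Fitting a degree-2 polynomial gives g(k) = 6k² + k - 2.
Then g(2) = 24.

24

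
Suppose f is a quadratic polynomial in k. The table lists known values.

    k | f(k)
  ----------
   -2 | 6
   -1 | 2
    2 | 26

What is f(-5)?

Write f(k) = ak² + bk + c; the 3 given values yield a linear system in the 3 coefficients.
Solving, f(k) = 3k² + 5k + 4.
Then f(-5) = 54.

54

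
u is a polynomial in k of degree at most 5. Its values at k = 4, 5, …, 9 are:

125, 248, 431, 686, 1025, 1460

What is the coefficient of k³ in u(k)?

First differences: 123, 183, 255, 339, 435. Second differences: 60, 72, 84, 96. Third differences: 12, 12, 12.
Level-3 differences are constant, so u has degree 3.
Fitting a degree-3 polynomial gives u(k) = 2k³ + k - 7.
The coefficient of k³ is 2.

2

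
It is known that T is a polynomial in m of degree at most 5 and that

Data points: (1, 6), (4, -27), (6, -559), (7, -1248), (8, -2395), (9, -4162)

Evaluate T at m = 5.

-190

Write T(m) = am^5 + bm^4 + cm³ + dm² + em + p; the 6 given values yield a linear system in the 6 coefficients.
Solving, the leading coefficient vanishes, and T(m) = -m^4 + 3m³ + 3m² - 4m + 5.
Then T(5) = -190.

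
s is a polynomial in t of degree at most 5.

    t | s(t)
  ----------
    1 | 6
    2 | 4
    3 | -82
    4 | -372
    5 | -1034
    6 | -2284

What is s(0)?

First differences: -2, -86, -290, -662, -1250. Second differences: -84, -204, -372, -588. Third differences: -120, -168, -216. Fourth differences: -48, -48.
Level-4 differences are constant, so s has degree 4.
Fitting a degree-4 polynomial gives s(t) = -2t^4 + 8t² + 4t - 4.
The constant term is s(0) = -4.

-4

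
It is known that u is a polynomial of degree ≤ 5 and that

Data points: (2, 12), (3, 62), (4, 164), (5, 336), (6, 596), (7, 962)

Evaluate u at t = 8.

Write u(t) = at^5 + bt^4 + ct³ + dt² + et + p; the 6 given values yield a linear system in the 6 coefficients.
Solving, the top 2 coefficients vanish, and u(t) = 3t³ - t² - 2t - 4.
Then u(8) = 1452.

1452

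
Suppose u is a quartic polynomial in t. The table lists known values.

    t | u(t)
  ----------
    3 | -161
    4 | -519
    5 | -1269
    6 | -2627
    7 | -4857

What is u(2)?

Write u(t) = at^4 + bt³ + ct² + dt + e; the 5 given values yield a linear system in the 5 coefficients.
Solving, u(t) = -2t^4 - 2t² + 6t + 1.
Then u(2) = -27.

-27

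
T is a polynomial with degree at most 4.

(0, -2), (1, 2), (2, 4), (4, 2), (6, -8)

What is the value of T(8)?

-26

Write T(k) = ak^4 + bk³ + ck² + dk + e; the 5 given values yield a linear system in the 5 coefficients.
Solving, the top 2 coefficients vanish, and T(k) = -k² + 5k - 2.
Then T(8) = -26.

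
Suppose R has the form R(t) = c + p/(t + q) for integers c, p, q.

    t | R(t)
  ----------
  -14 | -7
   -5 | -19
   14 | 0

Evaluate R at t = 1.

(R(t) − c)(t + q) = p for each data point; the three points give a linear system in c and q, then p follows.
Solving: c = -3, q = 2, p = 48, so R(t) = -3 + 48/(t + 2).
Then R(1) = -3 + 48/3 = 13.

13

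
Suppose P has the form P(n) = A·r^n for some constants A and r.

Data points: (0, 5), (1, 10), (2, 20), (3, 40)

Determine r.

2

Consecutive ratio: 10/5 = 2, and 20/10 = 2, so r = 2.
Then A·2^0 = 5 gives A = 5, and P(n) = 5·2^n.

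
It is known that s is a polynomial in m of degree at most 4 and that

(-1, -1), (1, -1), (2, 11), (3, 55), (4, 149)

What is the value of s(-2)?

-25

Write s(m) = am^4 + bm³ + cm² + dm + e; the 5 given values yield a linear system in the 5 coefficients.
Solving, the leading coefficient vanishes, and s(m) = 3m³ - 2m² - 3m + 1.
Then s(-2) = -25.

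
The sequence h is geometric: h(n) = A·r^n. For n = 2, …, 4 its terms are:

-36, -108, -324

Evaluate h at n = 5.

-972

Consecutive ratio: -108/(-36) = 3, and -324/(-108) = 3, so r = 3.
Then A·3^2 = -36 gives A = -4, and h(n) = -4·3^n.
h(5) = -4·3^5 = -972.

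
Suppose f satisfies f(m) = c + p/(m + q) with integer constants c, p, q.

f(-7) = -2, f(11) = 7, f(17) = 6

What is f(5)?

(f(m) − c)(m + q) = p for each data point; the three points give a linear system in c and q, then p follows.
Solving: c = 4, q = 1, p = 36, so f(m) = 4 + 36/(m + 1).
Then f(5) = 4 + 36/6 = 10.

10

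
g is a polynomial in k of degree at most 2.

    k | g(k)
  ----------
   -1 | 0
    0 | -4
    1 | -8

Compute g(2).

Write g(k) = ak² + bk + c; the 3 given values yield a linear system in the 3 coefficients.
Solving, the leading coefficient vanishes, and g(k) = -4k - 4.
Then g(2) = -12.

-12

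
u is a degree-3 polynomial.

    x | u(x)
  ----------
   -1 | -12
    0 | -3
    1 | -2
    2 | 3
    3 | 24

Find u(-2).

First differences: 9, 1, 5, 21. Second differences: -8, 4, 16. Third differences: 12, 12.
Level-3 differences are constant, so u has degree 3.
Fitting a degree-3 polynomial gives u(x) = 2x³ - 4x² + 3x - 3.
Then u(-2) = -41.

-41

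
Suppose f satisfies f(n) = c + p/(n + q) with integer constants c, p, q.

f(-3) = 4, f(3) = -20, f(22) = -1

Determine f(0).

(f(n) − c)(n + q) = p for each data point; the three points give a linear system in c and q, then p follows.
Solving: c = 0, q = -2, p = -20, so f(n) = -20/(n − 2).
Then f(0) = 0 − 20/(-2) = 10.

10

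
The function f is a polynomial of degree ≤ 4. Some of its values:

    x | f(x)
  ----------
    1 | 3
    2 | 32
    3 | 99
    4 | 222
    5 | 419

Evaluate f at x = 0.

-6

First differences: 29, 67, 123, 197. Second differences: 38, 56, 74. Third differences: 18, 18.
Level-3 differences are constant, so f has degree 3.
Fitting a degree-3 polynomial gives f(x) = 3x³ + x² + 5x - 6.
Then f(0) = -6.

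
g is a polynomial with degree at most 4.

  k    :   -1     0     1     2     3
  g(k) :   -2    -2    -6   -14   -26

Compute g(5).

-62

First differences: 0, -4, -8, -12. Second differences: -4, -4, -4.
Level-2 differences are constant, so g has degree 2.
Fitting a degree-2 polynomial gives g(k) = -2k² - 2k - 2.
Then g(5) = -62.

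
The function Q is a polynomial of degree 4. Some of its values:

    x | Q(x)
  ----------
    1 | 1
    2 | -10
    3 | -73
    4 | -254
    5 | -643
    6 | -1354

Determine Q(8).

-4318

First differences: -11, -63, -181, -389, -711. Second differences: -52, -118, -208, -322. Third differences: -66, -90, -114. Fourth differences: -24, -24.
Level-4 differences are constant, so Q has degree 4.
Fitting a degree-4 polynomial gives Q(x) = -x^4 - x³ + 5x² - 4x + 2.
Then Q(8) = -4318.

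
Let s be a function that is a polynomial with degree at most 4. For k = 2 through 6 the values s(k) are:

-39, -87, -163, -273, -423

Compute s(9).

First differences: -48, -76, -110, -150. Second differences: -28, -34, -40. Third differences: -6, -6.
Level-3 differences are constant, so s has degree 3.
Fitting a degree-3 polynomial gives s(k) = -k³ - 5k² - 4k - 3.
Then s(9) = -1173.

-1173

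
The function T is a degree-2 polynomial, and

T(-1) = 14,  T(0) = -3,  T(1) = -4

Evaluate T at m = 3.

42

Write T(m) = am² + bm + c; the 3 given values yield a linear system in the 3 coefficients.
Solving, T(m) = 8m² - 9m - 3.
Then T(3) = 42.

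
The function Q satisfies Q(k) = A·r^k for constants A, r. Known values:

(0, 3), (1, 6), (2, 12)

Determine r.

2

Consecutive ratio: 6/3 = 2, and 12/6 = 2, so r = 2.
Then A·2^0 = 3 gives A = 3, and Q(k) = 3·2^k.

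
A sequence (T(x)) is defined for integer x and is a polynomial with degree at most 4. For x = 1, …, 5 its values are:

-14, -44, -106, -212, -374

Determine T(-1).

-2

First differences: -30, -62, -106, -162. Second differences: -32, -44, -56. Third differences: -12, -12.
Level-3 differences are constant, so T has degree 3.
Fitting a degree-3 polynomial gives T(x) = -2x³ - 4x² - 4x - 4.
Then T(-1) = -2.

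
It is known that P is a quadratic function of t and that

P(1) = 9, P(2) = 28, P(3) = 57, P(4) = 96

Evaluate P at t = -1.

1

First differences: 19, 29, 39. Second differences: 10, 10.
Level-2 differences are constant, so P has degree 2.
Fitting a degree-2 polynomial gives P(t) = 5t² + 4t.
Then P(-1) = 1.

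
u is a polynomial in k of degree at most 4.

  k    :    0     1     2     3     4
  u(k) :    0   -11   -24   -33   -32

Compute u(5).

Write u(k) = ak^4 + bk³ + ck² + dk + e; the 5 given values yield a linear system in the 5 coefficients.
Solving, the leading coefficient vanishes, and u(k) = k³ - 4k² - 8k.
Then u(5) = -15.

-15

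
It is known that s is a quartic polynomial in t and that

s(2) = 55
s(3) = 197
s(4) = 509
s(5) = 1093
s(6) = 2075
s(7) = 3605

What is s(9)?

9029

First differences: 142, 312, 584, 982, 1530. Second differences: 170, 272, 398, 548. Third differences: 102, 126, 150. Fourth differences: 24, 24.
Level-4 differences are constant, so s has degree 4.
Fitting a degree-4 polynomial gives s(t) = t^4 + 3t³ + 3t² + 5t - 7.
Then s(9) = 9029.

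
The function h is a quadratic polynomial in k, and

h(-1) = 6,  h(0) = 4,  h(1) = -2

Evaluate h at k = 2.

-12

Write h(k) = ak² + bk + c; the 3 given values yield a linear system in the 3 coefficients.
Solving, h(k) = -2k² - 4k + 4.
Then h(2) = -12.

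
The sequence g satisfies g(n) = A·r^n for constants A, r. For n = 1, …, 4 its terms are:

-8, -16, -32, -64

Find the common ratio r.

Consecutive ratio: -16/(-8) = 2, and -32/(-16) = 2, so r = 2.
Then A·2^1 = -8 gives A = -4, and g(n) = -4·2^n.

2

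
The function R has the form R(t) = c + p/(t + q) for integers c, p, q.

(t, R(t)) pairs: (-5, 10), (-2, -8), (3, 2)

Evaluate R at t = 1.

1

(R(t) − c)(t + q) = p for each data point; the three points give a linear system in c and q, then p follows.
Solving: c = 4, q = 3, p = -12, so R(t) = 4 − 12/(t + 3).
Then R(1) = 4 − 12/4 = 1.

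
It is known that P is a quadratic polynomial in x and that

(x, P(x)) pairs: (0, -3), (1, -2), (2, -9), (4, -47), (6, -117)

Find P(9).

-282

Write P(x) = ax² + bx + c; the 5 given values yield a linear system in the 3 coefficients.
Solving, P(x) = -4x² + 5x - 3.
Then P(9) = -282.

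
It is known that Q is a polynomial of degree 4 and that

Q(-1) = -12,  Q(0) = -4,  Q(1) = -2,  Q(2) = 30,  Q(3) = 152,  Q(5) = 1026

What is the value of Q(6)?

Write Q(x) = ax^4 + bx³ + cx² + dx + e; the 6 given values yield a linear system in the 5 coefficients.
Solving, Q(x) = x^4 + 4x³ - 4x² + x - 4.
Then Q(6) = 2018.

2018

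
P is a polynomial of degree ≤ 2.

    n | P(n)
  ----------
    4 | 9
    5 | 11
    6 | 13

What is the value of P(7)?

15

Write P(n) = an² + bn + c; the 3 given values yield a linear system in the 3 coefficients.
Solving, the leading coefficient vanishes, and P(n) = 2n + 1.
Then P(7) = 15.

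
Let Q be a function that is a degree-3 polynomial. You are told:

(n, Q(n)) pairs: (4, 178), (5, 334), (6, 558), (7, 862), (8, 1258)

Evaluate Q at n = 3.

78

Write Q(n) = an³ + bn² + cn + d; the 5 given values yield a linear system in the 4 coefficients.
Solving, Q(n) = 2n³ + 4n² - 2n - 6.
Then Q(3) = 78.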